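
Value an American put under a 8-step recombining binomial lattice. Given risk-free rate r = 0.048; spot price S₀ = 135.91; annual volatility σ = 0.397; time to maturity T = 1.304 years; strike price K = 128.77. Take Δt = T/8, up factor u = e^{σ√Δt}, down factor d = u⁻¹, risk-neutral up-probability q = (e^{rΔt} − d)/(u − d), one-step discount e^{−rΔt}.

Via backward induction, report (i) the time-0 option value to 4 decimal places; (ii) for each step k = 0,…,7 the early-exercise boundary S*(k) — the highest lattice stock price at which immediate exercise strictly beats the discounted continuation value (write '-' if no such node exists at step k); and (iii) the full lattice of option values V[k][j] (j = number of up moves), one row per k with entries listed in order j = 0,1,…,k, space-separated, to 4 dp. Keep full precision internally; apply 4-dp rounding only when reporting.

Δt=0.16300  u=1.17384  d=0.85190  q=0.48441  discount=0.99221
step 8 (expiry): payoffs max(K−S,0) = 91.0671 76.8190 57.1864 30.1347 0.0000 0.0000 0.0000 0.0000 0.0000
step 7: (k=7,j=0): S=44.2573, (K−S)⁺=84.5127, hold=83.5091 ⇒ V=84.5127 exercise | (k=7,j=1): S=60.9823, (K−S)⁺=67.7877, hold=66.7841 ⇒ V=67.7877 exercise | (k=7,j=2): S=84.0278, (K−S)⁺=44.7422, hold=43.7387 ⇒ V=44.7422 exercise | (k=7,j=3): S=115.7822, (K−S)⁺=12.9878, hold=15.4160 ⇒ V=15.4160 continue | (k=7,j=4): S=159.5368, (K−S)⁺=0.0000, hold=0.0000 ⇒ V=0.0000 continue | (k=7,j=5): S=219.8265, (K−S)⁺=0.0000, hold=0.0000 ⇒ V=0.0000 continue | (k=7,j=6): S=302.8998, (K−S)⁺=0.0000, hold=0.0000 ⇒ V=0.0000 continue | (k=7,j=7): S=417.3669, (K−S)⁺=0.0000, hold=0.0000 ⇒ V=0.0000 continue  boundary S*=84.0278
step 6: (k=6,j=0): S=51.9510, (K−S)⁺=76.8190, hold=75.8154 ⇒ V=76.8190 exercise | (k=6,j=1): S=71.5836, (K−S)⁺=57.1864, hold=56.1829 ⇒ V=57.1864 exercise | (k=6,j=2): S=98.6353, (K−S)⁺=30.1347, hold=30.2982 ⇒ V=30.2982 continue | (k=6,j=3): S=135.9100, (K−S)⁺=0.0000, hold=7.8863 ⇒ V=7.8863 continue | (k=6,j=4): S=187.2710, (K−S)⁺=0.0000, hold=0.0000 ⇒ V=0.0000 continue | (k=6,j=5): S=258.0415, (K−S)⁺=0.0000, hold=0.0000 ⇒ V=0.0000 continue | (k=6,j=6): S=355.5564, (K−S)⁺=0.0000, hold=0.0000 ⇒ V=0.0000 continue  boundary S*=71.5836
step 5: (k=5,j=0): S=60.9823, (K−S)⁺=67.7877, hold=66.7841 ⇒ V=67.7877 exercise | (k=5,j=1): S=84.0278, (K−S)⁺=44.7422, hold=43.8173 ⇒ V=44.7422 exercise | (k=5,j=2): S=115.7822, (K−S)⁺=12.9878, hold=19.2901 ⇒ V=19.2901 continue | (k=5,j=3): S=159.5368, (K−S)⁺=0.0000, hold=4.0344 ⇒ V=4.0344 continue | (k=5,j=4): S=219.8265, (K−S)⁺=0.0000, hold=0.0000 ⇒ V=0.0000 continue | (k=5,j=5): S=302.8998, (K−S)⁺=0.0000, hold=0.0000 ⇒ V=0.0000 continue  boundary S*=84.0278
step 4: (k=4,j=0): S=71.5836, (K−S)⁺=57.1864, hold=56.1829 ⇒ V=57.1864 exercise | (k=4,j=1): S=98.6353, (K−S)⁺=30.1347, hold=32.1603 ⇒ V=32.1603 continue | (k=4,j=2): S=135.9100, (K−S)⁺=0.0000, hold=11.8073 ⇒ V=11.8073 continue | (k=4,j=3): S=187.2710, (K−S)⁺=0.0000, hold=2.0639 ⇒ V=2.0639 continue | (k=4,j=4): S=258.0415, (K−S)⁺=0.0000, hold=0.0000 ⇒ V=0.0000 continue  boundary S*=71.5836
step 3: (k=3,j=0): S=84.0278, (K−S)⁺=44.7422, hold=44.7122 ⇒ V=44.7422 exercise | (k=3,j=1): S=115.7822, (K−S)⁺=12.9878, hold=22.1272 ⇒ V=22.1272 continue | (k=3,j=2): S=159.5368, (K−S)⁺=0.0000, hold=7.0322 ⇒ V=7.0322 continue | (k=3,j=3): S=219.8265, (K−S)⁺=0.0000, hold=1.0558 ⇒ V=1.0558 continue  boundary S*=84.0278
step 2: (k=2,j=0): S=98.6353, (K−S)⁺=30.1347, hold=33.5239 ⇒ V=33.5239 continue | (k=2,j=1): S=135.9100, (K−S)⁺=0.0000, hold=14.6995 ⇒ V=14.6995 continue | (k=2,j=2): S=187.2710, (K−S)⁺=0.0000, hold=4.1049 ⇒ V=4.1049 continue  boundary S*=-
step 1: (k=1,j=0): S=115.7822, (K−S)⁺=12.9878, hold=24.2149 ⇒ V=24.2149 continue | (k=1,j=1): S=159.5368, (K−S)⁺=0.0000, hold=9.4928 ⇒ V=9.4928 continue  boundary S*=-
step 0: (k=0,j=0): S=135.9100, (K−S)⁺=0.0000, hold=16.9502 ⇒ V=16.9502 continue  boundary S*=-

price = 16.9502
boundary = - - - 84.0278 71.5836 84.0278 71.5836 84.0278
tree:
16.9502
24.2149 9.4928
33.5239 14.6995 4.1049
44.7422 22.1272 7.0322 1.0558
57.1864 32.1603 11.8073 2.0639 0.0000
67.7877 44.7422 19.2901 4.0344 0.0000 0.0000
76.8190 57.1864 30.2982 7.8863 0.0000 0.0000 0.0000
84.5127 67.7877 44.7422 15.4160 0.0000 0.0000 0.0000 0.0000
91.0671 76.8190 57.1864 30.1347 0.0000 0.0000 0.0000 0.0000 0.0000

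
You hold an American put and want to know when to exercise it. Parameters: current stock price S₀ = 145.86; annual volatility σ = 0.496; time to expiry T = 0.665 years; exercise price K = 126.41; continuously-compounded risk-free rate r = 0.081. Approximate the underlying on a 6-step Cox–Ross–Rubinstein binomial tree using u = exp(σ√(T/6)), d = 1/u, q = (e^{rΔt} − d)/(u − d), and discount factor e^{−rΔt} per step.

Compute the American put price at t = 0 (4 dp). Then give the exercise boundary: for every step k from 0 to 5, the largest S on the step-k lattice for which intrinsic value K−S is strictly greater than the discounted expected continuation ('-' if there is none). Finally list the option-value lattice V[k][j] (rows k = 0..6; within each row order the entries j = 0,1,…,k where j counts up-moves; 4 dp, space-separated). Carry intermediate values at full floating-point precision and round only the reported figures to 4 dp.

Δt=0.11083, u=1.17954, d=0.84779, q=0.48599, disc=e^(-rΔt)=0.99106
k=6 terminal: V=max(K-S,0) → 72.2530 51.0602 21.5743 0.0000 0.0000 0.0000 0.0000
k=5: j=0 S=63.8805 intr=62.5295 cont=61.3997 V=62.5295[EX]; j=1 S=88.8783 intr=37.5317 cont=36.4020 V=37.5317[EX]; j=2 S=123.6581 intr=2.7519 cont=10.9902 V=10.9902[hold]; j=3 S=172.0480 intr=0.0000 cont=0.0000 V=0.0000[hold]; j=4 S=239.3739 intr=0.0000 cont=0.0000 V=0.0000[hold]; j=5 S=333.0458 intr=0.0000 cont=0.0000 V=0.0000[hold]  S*(5)=88.8783
k=4: j=0 S=75.3498 intr=51.0602 cont=49.9304 V=51.0602[EX]; j=1 S=104.8357 intr=21.5743 cont=24.4126 V=24.4126[hold]; j=2 S=145.8600 intr=0.0000 cont=5.5985 V=5.5985[hold]; j=3 S=202.9380 intr=0.0000 cont=0.0000 V=0.0000[hold]; j=4 S=282.3517 intr=0.0000 cont=0.0000 V=0.0000[hold]  S*(4)=75.3498
k=3: j=0 S=88.8783 intr=37.5317 cont=37.7690 V=37.7690[hold]; j=1 S=123.6581 intr=2.7519 cont=15.1326 V=15.1326[hold]; j=2 S=172.0480 intr=0.0000 cont=2.8520 V=2.8520[hold]; j=3 S=239.3739 intr=0.0000 cont=0.0000 V=0.0000[hold]  S*(3)=-
k=2: j=0 S=104.8357 intr=21.5743 cont=26.5286 V=26.5286[hold]; j=1 S=145.8600 intr=0.0000 cont=9.0824 V=9.0824[hold]; j=2 S=202.9380 intr=0.0000 cont=1.4528 V=1.4528[hold]  S*(2)=-
k=1: j=0 S=123.6581 intr=2.7519 cont=17.8885 V=17.8885[hold]; j=1 S=172.0480 intr=0.0000 cont=5.3264 V=5.3264[hold]  S*(1)=-
k=0: j=0 S=145.8600 intr=0.0000 cont=11.6781 V=11.6781[hold]  S*(0)=-

price = 11.6781
boundary = - - - - 75.3498 88.8783
tree:
11.6781
17.8885 5.3264
26.5286 9.0824 1.4528
37.7690 15.1326 2.8520 0.0000
51.0602 24.4126 5.5985 0.0000 0.0000
62.5295 37.5317 10.9902 0.0000 0.0000 0.0000
72.2530 51.0602 21.5743 0.0000 0.0000 0.0000 0.0000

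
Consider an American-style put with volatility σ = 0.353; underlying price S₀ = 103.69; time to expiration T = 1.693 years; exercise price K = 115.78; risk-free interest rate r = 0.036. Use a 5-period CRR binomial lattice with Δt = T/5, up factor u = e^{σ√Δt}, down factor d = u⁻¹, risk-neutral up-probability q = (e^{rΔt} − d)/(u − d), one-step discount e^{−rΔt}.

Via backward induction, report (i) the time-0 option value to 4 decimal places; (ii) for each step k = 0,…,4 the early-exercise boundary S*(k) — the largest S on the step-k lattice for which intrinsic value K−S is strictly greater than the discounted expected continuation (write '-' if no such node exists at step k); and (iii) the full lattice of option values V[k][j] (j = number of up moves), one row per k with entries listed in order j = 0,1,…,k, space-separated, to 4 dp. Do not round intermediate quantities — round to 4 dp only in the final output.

price = 23.3493
boundary = - - 68.7577 55.9904 68.7577
tree:
23.3493
33.8438 12.5090
47.0223 20.3468 4.2865
59.7896 31.8594 8.3199 0.0000
70.1862 47.0223 16.1486 0.0000 0.0000
78.6523 59.7896 31.3437 0.0000 0.0000 0.0000

params: Δt=0.33860 u=1.22803 d=0.81431 q=0.47847 e^(-rΔt)=0.98788
t_5 payoffs: 78.6523 59.7896 31.3437 0.0000 0.0000 0.0000
t_4: node(4,0) S=45.5938 payoff=70.1862 vs cont=68.7834 → 70.1862 [stop]  node(4,1) S=68.7577 payoff=47.0223 vs cont=45.6195 → 47.0223 [stop]  node(4,2) S=103.6900 payoff=12.0900 vs cont=16.1486 → 16.1486 [wait]  node(4,3) S=156.3696 payoff=0.0000 vs cont=0.0000 → 0.0000 [wait]  node(4,4) S=235.8130 payoff=0.0000 vs cont=0.0000 → 0.0000 [wait]  ⇒ S*(4)=68.7577
t_3: node(3,0) S=55.9904 payoff=59.7896 vs cont=58.3868 → 59.7896 [stop]  node(3,1) S=84.4363 payoff=31.3437 vs cont=31.8594 → 31.8594 [wait]  node(3,2) S=127.3341 payoff=0.0000 vs cont=8.3199 → 8.3199 [wait]  node(3,3) S=192.0260 payoff=0.0000 vs cont=0.0000 → 0.0000 [wait]  ⇒ S*(3)=55.9904
t_2: node(2,0) S=68.7577 payoff=47.0223 vs cont=45.8633 → 47.0223 [stop]  node(2,1) S=103.6900 payoff=12.0900 vs cont=20.3468 → 20.3468 [wait]  node(2,2) S=156.3696 payoff=0.0000 vs cont=4.2865 → 4.2865 [wait]  ⇒ S*(2)=68.7577
t_1: node(1,0) S=84.4363 payoff=31.3437 vs cont=33.8438 → 33.8438 [wait]  node(1,1) S=127.3341 payoff=0.0000 vs cont=12.5090 → 12.5090 [wait]  ⇒ S*(1)=-
t_0: node(0,0) S=103.6900 payoff=12.0900 vs cont=23.3493 → 23.3493 [wait]  ⇒ S*(0)=-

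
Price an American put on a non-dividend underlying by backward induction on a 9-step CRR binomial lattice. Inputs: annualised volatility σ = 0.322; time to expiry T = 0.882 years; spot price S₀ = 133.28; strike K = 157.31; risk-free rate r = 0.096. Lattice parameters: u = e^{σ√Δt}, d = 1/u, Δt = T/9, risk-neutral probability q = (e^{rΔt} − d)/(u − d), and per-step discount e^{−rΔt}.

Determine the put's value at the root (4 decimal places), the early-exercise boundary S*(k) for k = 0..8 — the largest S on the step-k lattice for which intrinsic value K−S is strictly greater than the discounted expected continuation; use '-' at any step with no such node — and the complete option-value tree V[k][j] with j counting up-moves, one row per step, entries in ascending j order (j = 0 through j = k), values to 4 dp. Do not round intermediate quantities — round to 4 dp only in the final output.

Δt=0.09800  u=1.10606  d=0.90411  q=0.52163  discount=0.99064
step 9 (expiry): payoffs max(K−S,0) = 103.5121 91.4956 76.7951 58.8110 36.8099 9.8946 0.0000 0.0000 0.0000 0.0000
step 8: (k=8,j=0): S=59.5036, (K−S)⁺=97.8064, hold=96.3334 ⇒ V=97.8064 exercise | (k=8,j=1): S=72.7945, (K−S)⁺=84.5155, hold=83.0425 ⇒ V=84.5155 exercise | (k=8,j=2): S=89.0541, (K−S)⁺=68.2559, hold=66.7828 ⇒ V=68.2559 exercise | (k=8,j=3): S=108.9456, (K−S)⁺=48.3644, hold=46.8914 ⇒ V=48.3644 exercise | (k=8,j=4): S=133.2800, (K−S)⁺=24.0300, hold=22.5570 ⇒ V=24.0300 exercise | (k=8,j=5): S=163.0499, (K−S)⁺=0.0000, hold=4.6890 ⇒ V=4.6890 continue | (k=8,j=6): S=199.4692, (K−S)⁺=0.0000, hold=0.0000 ⇒ V=0.0000 continue | (k=8,j=7): S=244.0233, (K−S)⁺=0.0000, hold=0.0000 ⇒ V=0.0000 continue | (k=8,j=8): S=298.5292, (K−S)⁺=0.0000, hold=0.0000 ⇒ V=0.0000 continue  boundary S*=133.2800
step 7: (k=7,j=0): S=65.8144, (K−S)⁺=91.4956, hold=90.0226 ⇒ V=91.4956 exercise | (k=7,j=1): S=80.5149, (K−S)⁺=76.7951, hold=75.3221 ⇒ V=76.7951 exercise | (k=7,j=2): S=98.4990, (K−S)⁺=58.8110, hold=57.3380 ⇒ V=58.8110 exercise | (k=7,j=3): S=120.5001, (K−S)⁺=36.8099, hold=35.3369 ⇒ V=36.8099 exercise | (k=7,j=4): S=147.4154, (K−S)⁺=9.8946, hold=13.8107 ⇒ V=13.8107 continue | (k=7,j=5): S=180.3425, (K−S)⁺=0.0000, hold=2.2221 ⇒ V=2.2221 continue | (k=7,j=6): S=220.6244, (K−S)⁺=0.0000, hold=0.0000 ⇒ V=0.0000 continue | (k=7,j=7): S=269.9039, (K−S)⁺=0.0000, hold=0.0000 ⇒ V=0.0000 continue  boundary S*=120.5001
step 6: (k=6,j=0): S=72.7945, (K−S)⁺=84.5155, hold=83.0425 ⇒ V=84.5155 exercise | (k=6,j=1): S=89.0541, (K−S)⁺=68.2559, hold=66.7828 ⇒ V=68.2559 exercise | (k=6,j=2): S=108.9456, (K−S)⁺=48.3644, hold=46.8914 ⇒ V=48.3644 exercise | (k=6,j=3): S=133.2800, (K−S)⁺=24.0300, hold=24.5805 ⇒ V=24.5805 continue | (k=6,j=4): S=163.0499, (K−S)⁺=0.0000, hold=7.6930 ⇒ V=7.6930 continue | (k=6,j=5): S=199.4692, (K−S)⁺=0.0000, hold=1.0530 ⇒ V=1.0530 continue | (k=6,j=6): S=244.0233, (K−S)⁺=0.0000, hold=0.0000 ⇒ V=0.0000 continue  boundary S*=108.9456
step 5: (k=5,j=0): S=80.5149, (K−S)⁺=76.7951, hold=75.3221 ⇒ V=76.7951 exercise | (k=5,j=1): S=98.4990, (K−S)⁺=58.8110, hold=57.3380 ⇒ V=58.8110 exercise | (k=5,j=2): S=120.5001, (K−S)⁺=36.8099, hold=35.6214 ⇒ V=36.8099 exercise | (k=5,j=3): S=147.4154, (K−S)⁺=9.8946, hold=15.6239 ⇒ V=15.6239 continue | (k=5,j=4): S=180.3425, (K−S)⁺=0.0000, hold=4.1898 ⇒ V=4.1898 continue | (k=5,j=5): S=220.6244, (K−S)⁺=0.0000, hold=0.4990 ⇒ V=0.4990 continue  boundary S*=120.5001
step 4: (k=4,j=0): S=89.0541, (K−S)⁺=68.2559, hold=66.7828 ⇒ V=68.2559 exercise | (k=4,j=1): S=108.9456, (K−S)⁺=48.3644, hold=46.8914 ⇒ V=48.3644 exercise | (k=4,j=2): S=133.2800, (K−S)⁺=24.0300, hold=25.5175 ⇒ V=25.5175 continue | (k=4,j=3): S=163.0499, (K−S)⁺=0.0000, hold=9.5691 ⇒ V=9.5691 continue | (k=4,j=4): S=199.4692, (K−S)⁺=0.0000, hold=2.2434 ⇒ V=2.2434 continue  boundary S*=108.9456
step 3: (k=3,j=0): S=98.4990, (K−S)⁺=58.8110, hold=57.3380 ⇒ V=58.8110 exercise | (k=3,j=1): S=120.5001, (K−S)⁺=36.8099, hold=36.1056 ⇒ V=36.8099 exercise | (k=3,j=2): S=147.4154, (K−S)⁺=9.8946, hold=17.0373 ⇒ V=17.0373 continue | (k=3,j=3): S=180.3425, (K−S)⁺=0.0000, hold=5.6940 ⇒ V=5.6940 continue  boundary S*=120.5001
step 2: (k=2,j=0): S=108.9456, (K−S)⁺=48.3644, hold=46.8914 ⇒ V=48.3644 exercise | (k=2,j=1): S=133.2800, (K−S)⁺=24.0300, hold=26.2479 ⇒ V=26.2479 continue | (k=2,j=2): S=163.0499, (K−S)⁺=0.0000, hold=11.0162 ⇒ V=11.0162 continue  boundary S*=108.9456
step 1: (k=1,j=0): S=120.5001, (K−S)⁺=36.8099, hold=36.4830 ⇒ V=36.8099 exercise | (k=1,j=1): S=147.4154, (K−S)⁺=9.8946, hold=18.1312 ⇒ V=18.1312 continue  boundary S*=120.5001
step 0: (k=0,j=0): S=133.2800, (K−S)⁺=24.0300, hold=26.8132 ⇒ V=26.8132 continue  boundary S*=-

price = 26.8132
boundary = - 120.5001 108.9456 120.5001 108.9456 120.5001 108.9456 120.5001 133.2800
tree:
26.8132
36.8099 18.1312
48.3644 26.2479 11.0162
58.8110 36.8099 17.0373 5.6940
68.2559 48.3644 25.5175 9.5691 2.2434
76.7951 58.8110 36.8099 15.6239 4.1898 0.4990
84.5155 68.2559 48.3644 24.5805 7.6930 1.0530 0.0000
91.4956 76.7951 58.8110 36.8099 13.8107 2.2221 0.0000 0.0000
97.8064 84.5155 68.2559 48.3644 24.0300 4.6890 0.0000 0.0000 0.0000
103.5121 91.4956 76.7951 58.8110 36.8099 9.8946 0.0000 0.0000 0.0000 0.0000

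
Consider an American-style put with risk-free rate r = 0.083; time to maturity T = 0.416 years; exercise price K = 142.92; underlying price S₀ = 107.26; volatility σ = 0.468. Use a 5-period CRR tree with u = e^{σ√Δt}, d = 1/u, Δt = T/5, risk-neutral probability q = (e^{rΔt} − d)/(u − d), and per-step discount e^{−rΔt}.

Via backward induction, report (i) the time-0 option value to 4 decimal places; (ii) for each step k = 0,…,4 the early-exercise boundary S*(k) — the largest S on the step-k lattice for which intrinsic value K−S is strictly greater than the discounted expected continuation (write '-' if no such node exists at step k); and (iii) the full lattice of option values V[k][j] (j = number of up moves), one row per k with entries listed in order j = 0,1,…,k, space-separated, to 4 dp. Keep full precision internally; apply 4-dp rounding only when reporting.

price = 37.0786
boundary = - 93.7155 81.8814 93.7155 107.2600
tree:
37.0786
49.2045 25.0753
61.0386 36.0470 14.0951
71.3783 49.2045 22.9635 5.1329
80.4124 61.0386 35.6600 10.1720 0.0000
88.3057 71.3783 49.2045 20.1580 0.0000 0.0000

Δt=0.08320, u=1.14453, d=0.87372, q=0.49189, disc=e^(-rΔt)=0.99312
k=5 terminal: V=max(K-S,0) → 88.3057 71.3783 49.2045 20.1580 0.0000 0.0000
k=4: j=0 S=62.5076 intr=80.4124 cont=79.4288 V=80.4124[EX]; j=1 S=81.8814 intr=61.0386 cont=60.0550 V=61.0386[EX]; j=2 S=107.2600 intr=35.6600 cont=34.6765 V=35.6600[EX]; j=3 S=140.5045 intr=2.4155 cont=10.1720 V=10.1720[hold]; j=4 S=184.0529 intr=0.0000 cont=0.0000 V=0.0000[hold]  S*(4)=107.2600
k=3: j=0 S=71.5417 intr=71.3783 cont=70.3948 V=71.3783[EX]; j=1 S=93.7155 intr=49.2045 cont=48.2209 V=49.2045[EX]; j=2 S=122.7620 intr=20.1580 cont=22.9635 V=22.9635[hold]; j=3 S=160.8112 intr=0.0000 cont=5.1329 V=5.1329[hold]  S*(3)=93.7155
k=2: j=0 S=81.8814 intr=61.0386 cont=60.0550 V=61.0386[EX]; j=1 S=107.2600 intr=35.6600 cont=36.0470 V=36.0470[hold]; j=2 S=140.5045 intr=2.4155 cont=14.0951 V=14.0951[hold]  S*(2)=81.8814
k=1: j=0 S=93.7155 intr=49.2045 cont=48.4100 V=49.2045[EX]; j=1 S=122.7620 intr=20.1580 cont=25.0753 V=25.0753[hold]  S*(1)=93.7155
k=0: j=0 S=107.2600 intr=35.6600 cont=37.0786 V=37.0786[hold]  S*(0)=-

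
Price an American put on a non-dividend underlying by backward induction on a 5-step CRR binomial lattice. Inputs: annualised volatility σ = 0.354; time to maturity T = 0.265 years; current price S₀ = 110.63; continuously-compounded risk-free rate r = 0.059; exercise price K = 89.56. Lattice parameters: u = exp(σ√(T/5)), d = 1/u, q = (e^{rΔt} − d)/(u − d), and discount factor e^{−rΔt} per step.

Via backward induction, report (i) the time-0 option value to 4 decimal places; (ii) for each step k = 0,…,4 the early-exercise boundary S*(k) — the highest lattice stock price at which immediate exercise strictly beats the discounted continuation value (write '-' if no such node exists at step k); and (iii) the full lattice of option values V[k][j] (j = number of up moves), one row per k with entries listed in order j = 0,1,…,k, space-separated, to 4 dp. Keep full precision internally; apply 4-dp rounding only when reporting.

Δt=0.05300  u=1.08491  d=0.92174  q=0.49883  discount=0.99688
step 5 (expiry): payoffs max(K−S,0) = 15.9555 2.9253 0.0000 0.0000 0.0000 0.0000
step 4: (k=4,j=0): S=79.8543, (K−S)⁺=9.7057, hold=9.4261 ⇒ V=9.7057 exercise | (k=4,j=1): S=93.9909, (K−S)⁺=0.0000, hold=1.4615 ⇒ V=1.4615 continue | (k=4,j=2): S=110.6300, (K−S)⁺=0.0000, hold=0.0000 ⇒ V=0.0000 continue | (k=4,j=3): S=130.2148, (K−S)⁺=0.0000, hold=0.0000 ⇒ V=0.0000 continue | (k=4,j=4): S=153.2666, (K−S)⁺=0.0000, hold=0.0000 ⇒ V=0.0000 continue  boundary S*=79.8543
step 3: (k=3,j=0): S=86.6347, (K−S)⁺=2.9253, hold=5.5758 ⇒ V=5.5758 continue | (k=3,j=1): S=101.9716, (K−S)⁺=0.0000, hold=0.7302 ⇒ V=0.7302 continue | (k=3,j=2): S=120.0236, (K−S)⁺=0.0000, hold=0.0000 ⇒ V=0.0000 continue | (k=3,j=3): S=141.2713, (K−S)⁺=0.0000, hold=0.0000 ⇒ V=0.0000 continue  boundary S*=-
step 2: (k=2,j=0): S=93.9909, (K−S)⁺=0.0000, hold=3.1488 ⇒ V=3.1488 continue | (k=2,j=1): S=110.6300, (K−S)⁺=0.0000, hold=0.3648 ⇒ V=0.3648 continue | (k=2,j=2): S=130.2148, (K−S)⁺=0.0000, hold=0.0000 ⇒ V=0.0000 continue  boundary S*=-
step 1: (k=1,j=0): S=101.9716, (K−S)⁺=0.0000, hold=1.7545 ⇒ V=1.7545 continue | (k=1,j=1): S=120.0236, (K−S)⁺=0.0000, hold=0.1823 ⇒ V=0.1823 continue  boundary S*=-
step 0: (k=0,j=0): S=110.6300, (K−S)⁺=0.0000, hold=0.9672 ⇒ V=0.9672 continue  boundary S*=-

price = 0.9672
boundary = - - - - 79.8543
tree:
0.9672
1.7545 0.1823
3.1488 0.3648 0.0000
5.5758 0.7302 0.0000 0.0000
9.7057 1.4615 0.0000 0.0000 0.0000
15.9555 2.9253 0.0000 0.0000 0.0000 0.0000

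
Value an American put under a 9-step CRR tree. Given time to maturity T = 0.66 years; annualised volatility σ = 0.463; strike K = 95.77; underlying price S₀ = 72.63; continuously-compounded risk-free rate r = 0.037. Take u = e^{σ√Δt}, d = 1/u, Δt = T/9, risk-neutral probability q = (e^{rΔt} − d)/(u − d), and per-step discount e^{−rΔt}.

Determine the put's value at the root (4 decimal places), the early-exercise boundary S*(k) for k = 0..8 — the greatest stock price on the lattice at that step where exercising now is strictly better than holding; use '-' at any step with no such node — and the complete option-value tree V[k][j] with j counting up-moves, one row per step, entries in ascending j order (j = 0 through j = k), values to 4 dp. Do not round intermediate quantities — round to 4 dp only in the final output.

Δt=0.07333  u=1.13358  d=0.88216  q=0.47950  discount=0.99729
step 9 (expiry): payoffs max(K−S,0) = 72.2712 65.5740 56.9679 45.9092 31.6987 13.4381 0.0000 0.0000 0.0000 0.0000
step 8: (k=8,j=0): S=26.6378, (K−S)⁺=69.1322, hold=68.8727 ⇒ V=69.1322 exercise | (k=8,j=1): S=34.2296, (K−S)⁺=61.5404, hold=61.2809 ⇒ V=61.5404 exercise | (k=8,j=2): S=43.9852, (K−S)⁺=51.7848, hold=51.5253 ⇒ V=51.7848 exercise | (k=8,j=3): S=56.5212, (K−S)⁺=39.2488, hold=38.9893 ⇒ V=39.2488 exercise | (k=8,j=4): S=72.6300, (K−S)⁺=23.1400, hold=22.8805 ⇒ V=23.1400 exercise | (k=8,j=5): S=93.3299, (K−S)⁺=2.4401, hold=6.9755 ⇒ V=6.9755 continue | (k=8,j=6): S=119.9293, (K−S)⁺=0.0000, hold=0.0000 ⇒ V=0.0000 continue | (k=8,j=7): S=154.1096, (K−S)⁺=0.0000, hold=0.0000 ⇒ V=0.0000 continue | (k=8,j=8): S=198.0315, (K−S)⁺=0.0000, hold=0.0000 ⇒ V=0.0000 continue  boundary S*=72.6300
step 7: (k=7,j=0): S=30.1960, (K−S)⁺=65.5740, hold=65.3144 ⇒ V=65.5740 exercise | (k=7,j=1): S=38.8021, (K−S)⁺=56.9679, hold=56.7084 ⇒ V=56.9679 exercise | (k=7,j=2): S=49.8608, (K−S)⁺=45.9092, hold=45.6497 ⇒ V=45.9092 exercise | (k=7,j=3): S=64.0713, (K−S)⁺=31.6987, hold=31.4392 ⇒ V=31.6987 exercise | (k=7,j=4): S=82.3319, (K−S)⁺=13.4381, hold=15.3474 ⇒ V=15.3474 continue | (k=7,j=5): S=105.7969, (K−S)⁺=0.0000, hold=3.6209 ⇒ V=3.6209 continue | (k=7,j=6): S=135.9494, (K−S)⁺=0.0000, hold=0.0000 ⇒ V=0.0000 continue | (k=7,j=7): S=174.6956, (K−S)⁺=0.0000, hold=0.0000 ⇒ V=0.0000 continue  boundary S*=64.0713
step 6: (k=6,j=0): S=34.2296, (K−S)⁺=61.5404, hold=61.2809 ⇒ V=61.5404 exercise | (k=6,j=1): S=43.9852, (K−S)⁺=51.7848, hold=51.5253 ⇒ V=51.7848 exercise | (k=6,j=2): S=56.5212, (K−S)⁺=39.2488, hold=38.9893 ⇒ V=39.2488 exercise | (k=6,j=3): S=72.6300, (K−S)⁺=23.1400, hold=23.7935 ⇒ V=23.7935 continue | (k=6,j=4): S=93.3299, (K−S)⁺=2.4401, hold=9.6982 ⇒ V=9.6982 continue | (k=6,j=5): S=119.9293, (K−S)⁺=0.0000, hold=1.8796 ⇒ V=1.8796 continue | (k=6,j=6): S=154.1096, (K−S)⁺=0.0000, hold=0.0000 ⇒ V=0.0000 continue  boundary S*=56.5212
step 5: (k=5,j=0): S=38.8021, (K−S)⁺=56.9679, hold=56.7084 ⇒ V=56.9679 exercise | (k=5,j=1): S=49.8608, (K−S)⁺=45.9092, hold=45.6497 ⇒ V=45.9092 exercise | (k=5,j=2): S=64.0713, (K−S)⁺=31.6987, hold=31.7517 ⇒ V=31.7517 continue | (k=5,j=3): S=82.3319, (K−S)⁺=13.4381, hold=16.9886 ⇒ V=16.9886 continue | (k=5,j=4): S=105.7969, (K−S)⁺=0.0000, hold=5.9330 ⇒ V=5.9330 continue | (k=5,j=5): S=135.9494, (K−S)⁺=0.0000, hold=0.9757 ⇒ V=0.9757 continue  boundary S*=49.8608
step 4: (k=4,j=0): S=43.9852, (K−S)⁺=51.7848, hold=51.5253 ⇒ V=51.7848 exercise | (k=4,j=1): S=56.5212, (K−S)⁺=39.2488, hold=39.0146 ⇒ V=39.2488 exercise | (k=4,j=2): S=72.6300, (K−S)⁺=23.1400, hold=24.6059 ⇒ V=24.6059 continue | (k=4,j=3): S=93.3299, (K−S)⁺=2.4401, hold=11.6558 ⇒ V=11.6558 continue | (k=4,j=4): S=119.9293, (K−S)⁺=0.0000, hold=3.5463 ⇒ V=3.5463 continue  boundary S*=56.5212
step 3: (k=3,j=0): S=49.8608, (K−S)⁺=45.9092, hold=45.6497 ⇒ V=45.9092 exercise | (k=3,j=1): S=64.0713, (K−S)⁺=31.6987, hold=32.1402 ⇒ V=32.1402 continue | (k=3,j=2): S=82.3319, (K−S)⁺=13.4381, hold=18.3464 ⇒ V=18.3464 continue | (k=3,j=3): S=105.7969, (K−S)⁺=0.0000, hold=7.7462 ⇒ V=7.7462 continue  boundary S*=49.8608
step 2: (k=2,j=0): S=56.5212, (K−S)⁺=39.2488, hold=39.2004 ⇒ V=39.2488 exercise | (k=2,j=1): S=72.6300, (K−S)⁺=23.1400, hold=25.4569 ⇒ V=25.4569 continue | (k=2,j=2): S=93.3299, (K−S)⁺=2.4401, hold=13.2277 ⇒ V=13.2277 continue  boundary S*=56.5212
step 1: (k=1,j=0): S=64.0713, (K−S)⁺=31.6987, hold=32.5471 ⇒ V=32.5471 continue | (k=1,j=1): S=82.3319, (K−S)⁺=13.4381, hold=19.5398 ⇒ V=19.5398 continue  boundary S*=-
step 0: (k=0,j=0): S=72.6300, (K−S)⁺=23.1400, hold=26.2388 ⇒ V=26.2388 continue  boundary S*=-

price = 26.2388
boundary = - - 56.5212 49.8608 56.5212 49.8608 56.5212 64.0713 72.6300
tree:
26.2388
32.5471 19.5398
39.2488 25.4569 13.2277
45.9092 32.1402 18.3464 7.7462
51.7848 39.2488 24.6059 11.6558 3.5463
56.9679 45.9092 31.7517 16.9886 5.9330 0.9757
61.5404 51.7848 39.2488 23.7935 9.6982 1.8796 0.0000
65.5740 56.9679 45.9092 31.6987 15.3474 3.6209 0.0000 0.0000
69.1322 61.5404 51.7848 39.2488 23.1400 6.9755 0.0000 0.0000 0.0000
72.2712 65.5740 56.9679 45.9092 31.6987 13.4381 0.0000 0.0000 0.0000 0.0000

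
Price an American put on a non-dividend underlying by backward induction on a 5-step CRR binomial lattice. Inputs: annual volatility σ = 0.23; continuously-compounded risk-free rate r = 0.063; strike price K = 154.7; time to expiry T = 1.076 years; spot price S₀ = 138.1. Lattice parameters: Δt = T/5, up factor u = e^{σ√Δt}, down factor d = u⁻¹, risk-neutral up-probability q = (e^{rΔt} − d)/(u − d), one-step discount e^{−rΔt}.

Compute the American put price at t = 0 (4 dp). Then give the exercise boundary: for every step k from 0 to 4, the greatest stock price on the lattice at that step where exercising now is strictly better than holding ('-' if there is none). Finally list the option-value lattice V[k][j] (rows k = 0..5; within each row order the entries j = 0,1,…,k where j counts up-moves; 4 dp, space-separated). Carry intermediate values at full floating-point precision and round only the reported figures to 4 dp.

Δt=0.21520  u=1.11260  d=0.89880  q=0.53720  discount=0.98653
step 5 (expiry): payoffs max(K−S,0) = 73.6961 54.4277 30.5759 1.0505 0.0000 0.0000
step 4: (k=4,j=0): S=90.1246, (K−S)⁺=64.5754, hold=62.4922 ⇒ V=64.5754 exercise | (k=4,j=1): S=111.5626, (K−S)⁺=43.1374, hold=41.0542 ⇒ V=43.1374 exercise | (k=4,j=2): S=138.1000, (K−S)⁺=16.6000, hold=14.5168 ⇒ V=16.6000 exercise | (k=4,j=3): S=170.9499, (K−S)⁺=0.0000, hold=0.4796 ⇒ V=0.4796 continue | (k=4,j=4): S=211.6138, (K−S)⁺=0.0000, hold=0.0000 ⇒ V=0.0000 continue  boundary S*=138.1000
step 3: (k=3,j=0): S=100.2723, (K−S)⁺=54.4277, hold=52.3445 ⇒ V=54.4277 exercise | (k=3,j=1): S=124.1241, (K−S)⁺=30.5759, hold=28.4927 ⇒ V=30.5759 exercise | (k=3,j=2): S=153.6495, (K−S)⁺=1.0505, hold=7.8333 ⇒ V=7.8333 continue | (k=3,j=3): S=190.1982, (K−S)⁺=0.0000, hold=0.2190 ⇒ V=0.2190 continue  boundary S*=124.1241
step 2: (k=2,j=0): S=111.5626, (K−S)⁺=43.1374, hold=41.0542 ⇒ V=43.1374 exercise | (k=2,j=1): S=138.1000, (K−S)⁺=16.6000, hold=18.1114 ⇒ V=18.1114 continue | (k=2,j=2): S=170.9499, (K−S)⁺=0.0000, hold=3.6925 ⇒ V=3.6925 continue  boundary S*=111.5626
step 1: (k=1,j=0): S=124.1241, (K−S)⁺=30.5759, hold=29.2937 ⇒ V=30.5759 exercise | (k=1,j=1): S=153.6495, (K−S)⁺=1.0505, hold=10.2260 ⇒ V=10.2260 continue  boundary S*=124.1241
step 0: (k=0,j=0): S=138.1000, (K−S)⁺=16.6000, hold=19.3795 ⇒ V=19.3795 continue  boundary S*=-

price = 19.3795
boundary = - 124.1241 111.5626 124.1241 138.1000
tree:
19.3795
30.5759 10.2260
43.1374 18.1114 3.6925
54.4277 30.5759 7.8333 0.2190
64.5754 43.1374 16.6000 0.4796 0.0000
73.6961 54.4277 30.5759 1.0505 0.0000 0.0000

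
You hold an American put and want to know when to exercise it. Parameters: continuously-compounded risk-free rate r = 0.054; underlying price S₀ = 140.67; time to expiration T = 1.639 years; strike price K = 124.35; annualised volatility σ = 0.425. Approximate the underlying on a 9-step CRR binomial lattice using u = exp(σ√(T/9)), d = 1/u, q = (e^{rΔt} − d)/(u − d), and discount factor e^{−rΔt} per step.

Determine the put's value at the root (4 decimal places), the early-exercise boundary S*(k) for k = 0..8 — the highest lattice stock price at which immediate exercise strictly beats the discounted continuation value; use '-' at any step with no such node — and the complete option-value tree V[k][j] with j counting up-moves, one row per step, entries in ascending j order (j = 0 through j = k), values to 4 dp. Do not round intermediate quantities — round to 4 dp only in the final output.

Δt=0.18211  u=1.19885  d=0.83413  q=0.48188  discount=0.99021
step 9 (expiry): payoffs max(K−S,0) = 96.8519 84.8283 67.5473 42.7102 7.0130 0.0000 0.0000 0.0000 0.0000 0.0000
step 8: (k=8,j=0): S=32.9663, (K−S)⁺=91.3837, hold=90.1669 ⇒ V=91.3837 exercise | (k=8,j=1): S=47.3808, (K−S)⁺=76.9692, hold=75.7523 ⇒ V=76.9692 exercise | (k=8,j=2): S=68.0982, (K−S)⁺=56.2518, hold=55.0349 ⇒ V=56.2518 exercise | (k=8,j=3): S=97.8743, (K−S)⁺=26.4757, hold=25.2589 ⇒ V=26.4757 exercise | (k=8,j=4): S=140.6700, (K−S)⁺=0.0000, hold=3.5980 ⇒ V=3.5980 continue | (k=8,j=5): S=202.1783, (K−S)⁺=0.0000, hold=0.0000 ⇒ V=0.0000 continue | (k=8,j=6): S=290.5811, (K−S)⁺=0.0000, hold=0.0000 ⇒ V=0.0000 continue | (k=8,j=7): S=417.6384, (K−S)⁺=0.0000, hold=0.0000 ⇒ V=0.0000 continue | (k=8,j=8): S=600.2517, (K−S)⁺=0.0000, hold=0.0000 ⇒ V=0.0000 continue  boundary S*=97.8743
step 7: (k=7,j=0): S=39.5217, (K−S)⁺=84.8283, hold=83.6114 ⇒ V=84.8283 exercise | (k=7,j=1): S=56.8027, (K−S)⁺=67.5473, hold=66.3304 ⇒ V=67.5473 exercise | (k=7,j=2): S=81.6398, (K−S)⁺=42.7102, hold=41.4933 ⇒ V=42.7102 exercise | (k=7,j=3): S=117.3370, (K−S)⁺=7.0130, hold=15.3003 ⇒ V=15.3003 continue | (k=7,j=4): S=168.6429, (K−S)⁺=0.0000, hold=1.8460 ⇒ V=1.8460 continue | (k=7,j=5): S=242.3823, (K−S)⁺=0.0000, hold=0.0000 ⇒ V=0.0000 continue | (k=7,j=6): S=348.3645, (K−S)⁺=0.0000, hold=0.0000 ⇒ V=0.0000 continue | (k=7,j=7): S=500.6877, (K−S)⁺=0.0000, hold=0.0000 ⇒ V=0.0000 continue  boundary S*=81.6398
step 6: (k=6,j=0): S=47.3808, (K−S)⁺=76.9692, hold=75.7523 ⇒ V=76.9692 exercise | (k=6,j=1): S=68.0982, (K−S)⁺=56.2518, hold=55.0349 ⇒ V=56.2518 exercise | (k=6,j=2): S=97.8743, (K−S)⁺=26.4757, hold=29.2132 ⇒ V=29.2132 continue | (k=6,j=3): S=140.6700, (K−S)⁺=0.0000, hold=8.7307 ⇒ V=8.7307 continue | (k=6,j=4): S=202.1783, (K−S)⁺=0.0000, hold=0.9471 ⇒ V=0.9471 continue | (k=6,j=5): S=290.5811, (K−S)⁺=0.0000, hold=0.0000 ⇒ V=0.0000 continue | (k=6,j=6): S=417.6384, (K−S)⁺=0.0000, hold=0.0000 ⇒ V=0.0000 continue  boundary S*=68.0982
step 5: (k=5,j=0): S=56.8027, (K−S)⁺=67.5473, hold=66.3304 ⇒ V=67.5473 exercise | (k=5,j=1): S=81.6398, (K−S)⁺=42.7102, hold=42.7996 ⇒ V=42.7996 continue | (k=5,j=2): S=117.3370, (K−S)⁺=7.0130, hold=19.1538 ⇒ V=19.1538 continue | (k=5,j=3): S=168.6429, (K−S)⁺=0.0000, hold=4.9312 ⇒ V=4.9312 continue | (k=5,j=4): S=242.3823, (K−S)⁺=0.0000, hold=0.4859 ⇒ V=0.4859 continue | (k=5,j=5): S=348.3645, (K−S)⁺=0.0000, hold=0.0000 ⇒ V=0.0000 continue  boundary S*=56.8027
step 4: (k=4,j=0): S=68.0982, (K−S)⁺=56.2518, hold=55.0776 ⇒ V=56.2518 exercise | (k=4,j=1): S=97.8743, (K−S)⁺=26.4757, hold=31.0979 ⇒ V=31.0979 continue | (k=4,j=2): S=140.6700, (K−S)⁺=0.0000, hold=12.1799 ⇒ V=12.1799 continue | (k=4,j=3): S=202.1783, (K−S)⁺=0.0000, hold=2.7618 ⇒ V=2.7618 continue | (k=4,j=4): S=290.5811, (K−S)⁺=0.0000, hold=0.2493 ⇒ V=0.2493 continue  boundary S*=68.0982
step 3: (k=3,j=0): S=81.6398, (K−S)⁺=42.7102, hold=43.6988 ⇒ V=43.6988 continue | (k=3,j=1): S=117.3370, (K−S)⁺=7.0130, hold=21.7666 ⇒ V=21.7666 continue | (k=3,j=2): S=168.6429, (K−S)⁺=0.0000, hold=7.5667 ⇒ V=7.5667 continue | (k=3,j=3): S=242.3823, (K−S)⁺=0.0000, hold=1.5359 ⇒ V=1.5359 continue  boundary S*=-
step 2: (k=2,j=0): S=97.8743, (K−S)⁺=26.4757, hold=32.8060 ⇒ V=32.8060 continue | (k=2,j=1): S=140.6700, (K−S)⁺=0.0000, hold=14.7780 ⇒ V=14.7780 continue | (k=2,j=2): S=202.1783, (K−S)⁺=0.0000, hold=4.6150 ⇒ V=4.6150 continue  boundary S*=-
step 1: (k=1,j=0): S=117.3370, (K−S)⁺=7.0130, hold=23.8826 ⇒ V=23.8826 continue | (k=1,j=1): S=168.6429, (K−S)⁺=0.0000, hold=9.7840 ⇒ V=9.7840 continue  boundary S*=-
step 0: (k=0,j=0): S=140.6700, (K−S)⁺=0.0000, hold=16.9216 ⇒ V=16.9216 continue  boundary S*=-

price = 16.9216
boundary = - - - - 68.0982 56.8027 68.0982 81.6398 97.8743
tree:
16.9216
23.8826 9.7840
32.8060 14.7780 4.6150
43.6988 21.7666 7.5667 1.5359
56.2518 31.0979 12.1799 2.7618 0.2493
67.5473 42.7996 19.1538 4.9312 0.4859 0.0000
76.9692 56.2518 29.2132 8.7307 0.9471 0.0000 0.0000
84.8283 67.5473 42.7102 15.3003 1.8460 0.0000 0.0000 0.0000
91.3837 76.9692 56.2518 26.4757 3.5980 0.0000 0.0000 0.0000 0.0000
96.8519 84.8283 67.5473 42.7102 7.0130 0.0000 0.0000 0.0000 0.0000 0.0000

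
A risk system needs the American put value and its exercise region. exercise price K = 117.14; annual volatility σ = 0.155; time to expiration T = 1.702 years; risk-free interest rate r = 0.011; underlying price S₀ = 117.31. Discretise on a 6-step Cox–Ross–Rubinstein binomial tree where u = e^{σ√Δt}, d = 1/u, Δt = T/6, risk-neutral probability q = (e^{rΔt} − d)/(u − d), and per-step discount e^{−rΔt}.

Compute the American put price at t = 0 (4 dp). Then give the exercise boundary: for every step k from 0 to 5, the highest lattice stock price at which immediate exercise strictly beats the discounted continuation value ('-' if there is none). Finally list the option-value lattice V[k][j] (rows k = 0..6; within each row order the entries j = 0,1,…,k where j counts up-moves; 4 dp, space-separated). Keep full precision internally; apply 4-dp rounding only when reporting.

params: Δt=0.28367 u=1.08606 d=0.92076 q=0.49828 e^(-rΔt)=0.99688
t_6 payoffs: 45.6542 32.8211 17.6842 0.0000 0.0000 0.0000 0.0000
t_5: node(5,0) S=77.6376 payoff=39.5024 vs cont=39.1374 → 39.5024 [stop]  node(5,1) S=91.5751 payoff=25.5649 vs cont=25.2000 → 25.5649 [stop]  node(5,2) S=108.0146 payoff=9.1254 vs cont=8.8449 → 9.1254 [stop]  node(5,3) S=127.4053 payoff=0.0000 vs cont=0.0000 → 0.0000 [wait]  node(5,4) S=150.2771 payoff=0.0000 vs cont=0.0000 → 0.0000 [wait]  node(5,5) S=177.2547 payoff=0.0000 vs cont=0.0000 → 0.0000 [wait]  ⇒ S*(5)=108.0146
t_4: node(4,0) S=84.3189 payoff=32.8211 vs cont=32.4562 → 32.8211 [stop]  node(4,1) S=99.4558 payoff=17.6842 vs cont=17.3193 → 17.6842 [stop]  node(4,2) S=117.3100 payoff=0.0000 vs cont=4.5641 → 4.5641 [wait]  node(4,3) S=138.3694 payoff=0.0000 vs cont=0.0000 → 0.0000 [wait]  node(4,4) S=163.2094 payoff=0.0000 vs cont=0.0000 → 0.0000 [wait]  ⇒ S*(4)=99.4558
t_3: node(3,0) S=91.5751 payoff=25.5649 vs cont=25.2000 → 25.5649 [stop]  node(3,1) S=108.0146 payoff=9.1254 vs cont=11.1120 → 11.1120 [wait]  node(3,2) S=127.4053 payoff=0.0000 vs cont=2.2828 → 2.2828 [wait]  node(3,3) S=150.2771 payoff=0.0000 vs cont=0.0000 → 0.0000 [wait]  ⇒ S*(3)=91.5751
t_2: node(2,0) S=99.4558 payoff=17.6842 vs cont=18.3061 → 18.3061 [wait]  node(2,1) S=117.3100 payoff=0.0000 vs cont=6.6917 → 6.6917 [wait]  node(2,2) S=138.3694 payoff=0.0000 vs cont=1.1417 → 1.1417 [wait]  ⇒ S*(2)=-
t_1: node(1,0) S=108.0146 payoff=9.1254 vs cont=12.4799 → 12.4799 [wait]  node(1,1) S=127.4053 payoff=0.0000 vs cont=3.9140 → 3.9140 [wait]  ⇒ S*(1)=-
t_0: node(0,0) S=117.3100 payoff=0.0000 vs cont=8.1861 → 8.1861 [wait]  ⇒ S*(0)=-

price = 8.1861
boundary = - - - 91.5751 99.4558 108.0146
tree:
8.1861
12.4799 3.9140
18.3061 6.6917 1.1417
25.5649 11.1120 2.2828 0.0000
32.8211 17.6842 4.5641 0.0000 0.0000
39.5024 25.5649 9.1254 0.0000 0.0000 0.0000
45.6542 32.8211 17.6842 0.0000 0.0000 0.0000 0.0000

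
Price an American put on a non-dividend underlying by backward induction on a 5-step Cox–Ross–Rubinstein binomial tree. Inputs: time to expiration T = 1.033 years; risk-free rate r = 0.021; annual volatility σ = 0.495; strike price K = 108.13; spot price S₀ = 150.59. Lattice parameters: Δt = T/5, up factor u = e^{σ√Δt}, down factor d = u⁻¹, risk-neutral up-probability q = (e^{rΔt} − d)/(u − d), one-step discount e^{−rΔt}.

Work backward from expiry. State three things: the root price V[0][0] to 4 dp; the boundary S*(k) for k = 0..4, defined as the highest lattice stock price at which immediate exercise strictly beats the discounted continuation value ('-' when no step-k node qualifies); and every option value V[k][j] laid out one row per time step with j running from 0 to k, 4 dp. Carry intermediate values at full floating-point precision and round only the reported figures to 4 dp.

Δt=0.20660, u=1.25231, d=0.79852, q=0.45357, disc=e^(-rΔt)=0.99567
k=5 terminal: V=max(K-S,0) → 59.2390 31.4547 0.0000 0.0000 0.0000 0.0000
k=4: j=0 S=61.2269 intr=46.9031 cont=46.4350 V=46.9031[EX]; j=1 S=96.0216 intr=12.1084 cont=17.1134 V=17.1134[hold]; j=2 S=150.5900 intr=0.0000 cont=0.0000 V=0.0000[hold]; j=3 S=236.1692 intr=0.0000 cont=0.0000 V=0.0000[hold]; j=4 S=370.3823 intr=0.0000 cont=0.0000 V=0.0000[hold]  S*(4)=61.2269
k=3: j=0 S=76.6753 intr=31.4547 cont=33.2469 V=33.2469[hold]; j=1 S=120.2493 intr=0.0000 cont=9.3108 V=9.3108[hold]; j=2 S=188.5861 intr=0.0000 cont=0.0000 V=0.0000[hold]; j=3 S=295.7581 intr=0.0000 cont=0.0000 V=0.0000[hold]  S*(3)=-
k=2: j=0 S=96.0216 intr=12.1084 cont=22.2933 V=22.2933[hold]; j=1 S=150.5900 intr=0.0000 cont=5.0657 V=5.0657[hold]; j=2 S=236.1692 intr=0.0000 cont=0.0000 V=0.0000[hold]  S*(2)=-
k=1: j=0 S=120.2493 intr=0.0000 cont=14.4167 V=14.4167[hold]; j=1 S=188.5861 intr=0.0000 cont=2.7561 V=2.7561[hold]  S*(1)=-
k=0: j=0 S=150.5900 intr=0.0000 cont=9.0883 V=9.0883[hold]  S*(0)=-

price = 9.0883
boundary = - - - - 61.2269
tree:
9.0883
14.4167 2.7561
22.2933 5.0657 0.0000
33.2469 9.3108 0.0000 0.0000
46.9031 17.1134 0.0000 0.0000 0.0000
59.2390 31.4547 0.0000 0.0000 0.0000 0.0000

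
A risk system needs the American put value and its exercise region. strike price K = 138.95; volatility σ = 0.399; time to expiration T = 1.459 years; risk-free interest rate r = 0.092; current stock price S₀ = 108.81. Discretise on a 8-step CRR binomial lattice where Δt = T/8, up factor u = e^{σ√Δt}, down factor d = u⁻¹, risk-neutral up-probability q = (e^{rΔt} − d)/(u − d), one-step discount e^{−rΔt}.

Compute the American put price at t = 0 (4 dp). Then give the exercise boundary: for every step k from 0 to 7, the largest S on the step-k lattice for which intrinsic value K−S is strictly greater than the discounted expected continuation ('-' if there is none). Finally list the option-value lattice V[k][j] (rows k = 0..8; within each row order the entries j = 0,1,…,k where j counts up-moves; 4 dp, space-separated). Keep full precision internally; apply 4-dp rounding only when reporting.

params: Δt=0.18238 u=1.18577 d=0.84333 q=0.50691 e^(-rΔt)=0.98336
t_8 payoffs: 111.1107 99.8064 83.9119 61.5634 30.1400 0.0000 0.0000 0.0000 0.0000
t_7: node(7,0) S=33.0110 payoff=105.9390 vs cont=103.6270 → 105.9390 [stop]  node(7,1) S=46.4154 payoff=92.5346 vs cont=90.2227 → 92.5346 [stop]  node(7,2) S=65.2626 payoff=73.6874 vs cont=71.3754 → 73.6874 [stop]  node(7,3) S=91.7630 payoff=47.1870 vs cont=44.8751 → 47.1870 [stop]  node(7,4) S=129.0239 payoff=9.9261 vs cont=14.6143 → 14.6143 [wait]  node(7,5) S=181.4149 payoff=0.0000 vs cont=0.0000 → 0.0000 [wait]  node(7,6) S=255.0796 payoff=0.0000 vs cont=0.0000 → 0.0000 [wait]  node(7,7) S=358.6563 payoff=0.0000 vs cont=0.0000 → 0.0000 [wait]  ⇒ S*(7)=91.7630
t_6: node(6,0) S=39.1436 payoff=99.8064 vs cont=97.4945 → 99.8064 [stop]  node(6,1) S=55.0381 payoff=83.9119 vs cont=81.6000 → 83.9119 [stop]  node(6,2) S=77.3866 payoff=61.5634 vs cont=59.2514 → 61.5634 [stop]  node(6,3) S=108.8100 payoff=30.1400 vs cont=30.1651 → 30.1651 [wait]  node(6,4) S=152.9930 payoff=0.0000 vs cont=7.0862 → 7.0862 [wait]  node(6,5) S=215.1168 payoff=0.0000 vs cont=0.0000 → 0.0000 [wait]  node(6,6) S=302.4664 payoff=0.0000 vs cont=0.0000 → 0.0000 [wait]  ⇒ S*(6)=77.3866
t_5: node(5,0) S=46.4154 payoff=92.5346 vs cont=90.2227 → 92.5346 [stop]  node(5,1) S=65.2626 payoff=73.6874 vs cont=71.3754 → 73.6874 [stop]  node(5,2) S=91.7630 payoff=47.1870 vs cont=44.8876 → 47.1870 [stop]  node(5,3) S=129.0239 payoff=9.9261 vs cont=18.1588 → 18.1588 [wait]  node(5,4) S=181.4149 payoff=0.0000 vs cont=3.4360 → 3.4360 [wait]  node(5,5) S=255.0796 payoff=0.0000 vs cont=0.0000 → 0.0000 [wait]  ⇒ S*(5)=91.7630
t_4: node(4,0) S=55.0381 payoff=83.9119 vs cont=81.6000 → 83.9119 [stop]  node(4,1) S=77.3866 payoff=61.5634 vs cont=59.2514 → 61.5634 [stop]  node(4,2) S=108.8100 payoff=30.1400 vs cont=31.9319 → 31.9319 [wait]  node(4,3) S=152.9930 payoff=0.0000 vs cont=10.5176 → 10.5176 [wait]  node(4,4) S=215.1168 payoff=0.0000 vs cont=1.6660 → 1.6660 [wait]  ⇒ S*(4)=77.3866
t_3: node(3,0) S=65.2626 payoff=73.6874 vs cont=71.3754 → 73.6874 [stop]  node(3,1) S=91.7630 payoff=47.1870 vs cont=45.7684 → 47.1870 [stop]  node(3,2) S=129.0239 payoff=9.9261 vs cont=20.7260 → 20.7260 [wait]  node(3,3) S=181.4149 payoff=0.0000 vs cont=5.9303 → 5.9303 [wait]  ⇒ S*(3)=91.7630
t_2: node(2,0) S=77.3866 payoff=61.5634 vs cont=59.2514 → 61.5634 [stop]  node(2,1) S=108.8100 payoff=30.1400 vs cont=33.2116 → 33.2116 [wait]  node(2,2) S=152.9930 payoff=0.0000 vs cont=13.0058 → 13.0058 [wait]  ⇒ S*(2)=77.3866
t_1: node(1,0) S=91.7630 payoff=47.1870 vs cont=46.4063 → 47.1870 [stop]  node(1,1) S=129.0239 payoff=9.9261 vs cont=22.5868 → 22.5868 [wait]  ⇒ S*(1)=91.7630
t_0: node(0,0) S=108.8100 payoff=30.1400 vs cont=34.1392 → 34.1392 [wait]  ⇒ S*(0)=-

price = 34.1392
boundary = - 91.7630 77.3866 91.7630 77.3866 91.7630 77.3866 91.7630
tree:
34.1392
47.1870 22.5868
61.5634 33.2116 13.0058
73.6874 47.1870 20.7260 5.9303
83.9119 61.5634 31.9319 10.5176 1.6660
92.5346 73.6874 47.1870 18.1588 3.4360 0.0000
99.8064 83.9119 61.5634 30.1651 7.0862 0.0000 0.0000
105.9390 92.5346 73.6874 47.1870 14.6143 0.0000 0.0000 0.0000
111.1107 99.8064 83.9119 61.5634 30.1400 0.0000 0.0000 0.0000 0.0000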